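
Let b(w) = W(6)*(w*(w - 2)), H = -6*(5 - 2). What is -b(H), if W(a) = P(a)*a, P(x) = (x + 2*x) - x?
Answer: -25920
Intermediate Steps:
P(x) = 2*x (P(x) = 3*x - x = 2*x)
H = -18 (H = -6*3 = -18)
W(a) = 2*a**2 (W(a) = (2*a)*a = 2*a**2)
b(w) = 72*w*(-2 + w) (b(w) = (2*6**2)*(w*(w - 2)) = (2*36)*(w*(-2 + w)) = 72*(w*(-2 + w)) = 72*w*(-2 + w))
-b(H) = -72*(-18)*(-2 - 18) = -72*(-18)*(-20) = -1*25920 = -25920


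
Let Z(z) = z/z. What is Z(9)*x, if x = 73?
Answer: 73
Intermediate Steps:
Z(z) = 1
Z(9)*x = 1*73 = 73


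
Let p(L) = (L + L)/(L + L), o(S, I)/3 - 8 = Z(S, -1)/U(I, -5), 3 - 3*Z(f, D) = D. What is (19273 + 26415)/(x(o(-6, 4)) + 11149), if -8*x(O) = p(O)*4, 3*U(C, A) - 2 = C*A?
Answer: 91376/22297 ≈ 4.0981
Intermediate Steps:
Z(f, D) = 1 - D/3
U(C, A) = 2/3 + A*C/3 (U(C, A) = 2/3 + (C*A)/3 = 2/3 + (A*C)/3 = 2/3 + A*C/3)
o(S, I) = 24 + 4/(2/3 - 5*I/3) (o(S, I) = 24 + 3*((1 - 1/3*(-1))/(2/3 + (1/3)*(-5)*I)) = 24 + 3*((1 + 1/3)/(2/3 - 5*I/3)) = 24 + 3*(4/(3*(2/3 - 5*I/3))) = 24 + 4/(2/3 - 5*I/3))
p(L) = 1 (p(L) = (2*L)/((2*L)) = (2*L)*(1/(2*L)) = 1)
x(O) = -1/2 (x(O) = -4/8 = -1/8*4 = -1/2)
(19273 + 26415)/(x(o(-6, 4)) + 11149) = (19273 + 26415)/(-1/2 + 11149) = 45688/(22297/2) = 45688*(2/22297) = 91376/22297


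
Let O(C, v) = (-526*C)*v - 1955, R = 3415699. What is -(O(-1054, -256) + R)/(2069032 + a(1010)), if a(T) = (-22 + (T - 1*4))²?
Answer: 17314210/379661 ≈ 45.604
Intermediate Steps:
O(C, v) = -1955 - 526*C*v (O(C, v) = -526*C*v - 1955 = -1955 - 526*C*v)
a(T) = (-26 + T)² (a(T) = (-22 + (T - 4))² = (-22 + (-4 + T))² = (-26 + T)²)
-(O(-1054, -256) + R)/(2069032 + a(1010)) = -((-1955 - 526*(-1054)*(-256)) + 3415699)/(2069032 + (-26 + 1010)²) = -((-1955 - 141927424) + 3415699)/(2069032 + 984²) = -(-141929379 + 3415699)/(2069032 + 968256) = -(-138513680)/3037288 = -1*(-17314210/379661) = 17314210/379661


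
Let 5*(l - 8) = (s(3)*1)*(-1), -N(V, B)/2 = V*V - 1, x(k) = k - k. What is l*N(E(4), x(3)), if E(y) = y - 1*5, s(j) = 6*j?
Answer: 0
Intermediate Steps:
x(k) = 0
E(y) = -5 + y (E(y) = y - 5 = -5 + y)
N(V, B) = 2 - 2*V**2 (N(V, B) = -2*(V*V - 1) = -2*(V**2 - 1) = -2*(-1 + V**2) = 2 - 2*V**2)
l = 22/5 (l = 8 + (((6*3)*1)*(-1))/5 = 8 + ((18*1)*(-1))/5 = 8 + (18*(-1))/5 = 8 + (1/5)*(-18) = 8 - 18/5 = 22/5 ≈ 4.4000)
l*N(E(4), x(3)) = 22*(2 - 2*(-5 + 4)**2)/5 = 22*(2 - 2*(-1)**2)/5 = 22*(2 - 2*1)/5 = 22*(2 - 2)/5 = (22/5)*0 = 0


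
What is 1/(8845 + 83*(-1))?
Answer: 1/8762 ≈ 0.00011413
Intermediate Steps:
1/(8845 + 83*(-1)) = 1/(8845 - 83) = 1/8762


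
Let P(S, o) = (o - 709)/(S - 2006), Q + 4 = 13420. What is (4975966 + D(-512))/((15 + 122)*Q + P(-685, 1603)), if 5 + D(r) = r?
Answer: 4462977753/1648678526 ≈ 2.7070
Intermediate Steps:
Q = 13416 (Q = -4 + 13420 = 13416)
D(r) = -5 + r
P(S, o) = (-709 + o)/(-2006 + S)
(4975966 + D(-512))/((15 + 122)*Q + P(-685, 1603)) = (4975966 + (-5 - 512))/((15 + 122)*13416 + (-709 + 1603)/(-2006 - 685)) = (4975966 - 517)/(137*13416 + 894/(-2691)) = 4975449/(1837992 - 1/2691*894) = 4975449/(1837992 - 298/897) = 4975449/(1648678526/897) = 4975449*(897/1648678526) = 4462977753/1648678526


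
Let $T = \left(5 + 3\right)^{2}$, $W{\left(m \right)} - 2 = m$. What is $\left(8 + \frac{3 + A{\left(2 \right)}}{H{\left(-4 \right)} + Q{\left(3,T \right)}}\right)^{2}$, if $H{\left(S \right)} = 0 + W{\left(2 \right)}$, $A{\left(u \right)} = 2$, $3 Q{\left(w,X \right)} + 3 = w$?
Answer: $\frac{1369}{16} \approx 85.563$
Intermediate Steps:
$W{\left(m \right)} = 2 + m$
$T = 64$ ($T = 8^{2} = 64$)
$Q{\left(w,X \right)} = -1 + \frac{w}{3}$
$H{\left(S \right)} = 4$ ($H{\left(S \right)} = 0 + \left(2 + 2\right) = 0 + 4 = 4$)
$\left(8 + \frac{3 + A{\left(2 \right)}}{H{\left(-4 \right)} + Q{\left(3,T \right)}}\right)^{2} = \left(8 + \frac{3 + 2}{4 + \left(-1 + \frac{1}{3} \cdot 3\right)}\right)^{2} = \left(8 + \frac{5}{4 + \left(-1 + 1\right)}\right)^{2} = \left(8 + \frac{5}{4 + 0}\right)^{2} = \left(8 + \frac{5}{4}\right)^{2} = \left(\frac{37}{4}\right)^{2} = \frac{1369}{16}$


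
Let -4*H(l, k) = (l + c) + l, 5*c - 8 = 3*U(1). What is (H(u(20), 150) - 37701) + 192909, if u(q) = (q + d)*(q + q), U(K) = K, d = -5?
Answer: 3098149/20 ≈ 1.5491e+5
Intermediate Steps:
u(q) = 2*q*(-5 + q) (u(q) = (q - 5)*(q + q) = (-5 + q)*(2*q) = 2*q*(-5 + q))
c = 11/5 (c = 8/5 + (3*1)/5 = 8/5 + (⅕)*3 = 8/5 + ⅗ = 11/5 ≈ 2.2000)
H(l, k) = -11/20 - l/2 (H(l, k) = -((l + 11/5) + l)/4 = -((11/5 + l) + l)/4 = -(11/5 + 2*l)/4 = -11/20 - l/2)
(H(u(20), 150) - 37701) + 192909 = ((-11/20 - 20*(-5 + 20)) - 37701) + 192909 = ((-11/20 - 20*15) - 37701) + 192909 = ((-11/20 - ½*600) - 37701) + 192909 = ((-11/20 - 300) - 37701) + 192909 = (-6011/20 - 37701) + 192909 = -760031/20 + 192909 = 3098149/20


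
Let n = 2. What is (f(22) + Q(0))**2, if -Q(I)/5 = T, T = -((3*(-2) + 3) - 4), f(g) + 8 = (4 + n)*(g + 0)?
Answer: 7921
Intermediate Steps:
f(g) = -8 + 6*g (f(g) = -8 + (4 + 2)*(g + 0) = -8 + 6*g)
T = 7 (T = -((-6 + 3) - 4) = -(-3 - 4) = -1*(-7) = 7)
Q(I) = -35 (Q(I) = -5*7 = -35)
(f(22) + Q(0))**2 = ((-8 + 6*22) - 35)**2 = ((-8 + 132) - 35)**2 = (124 - 35)**2 = 89**2 = 7921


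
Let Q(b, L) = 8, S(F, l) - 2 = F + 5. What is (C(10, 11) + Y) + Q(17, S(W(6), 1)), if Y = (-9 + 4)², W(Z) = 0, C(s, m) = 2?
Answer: 35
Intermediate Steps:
Y = 25 (Y = (-5)² = 25)
S(F, l) = 7 + F (S(F, l) = 2 + (F + 5) = 2 + (5 + F) = 7 + F)
(C(10, 11) + Y) + Q(17, S(W(6), 1)) = (2 + 25) + 8 = 27 + 8 = 35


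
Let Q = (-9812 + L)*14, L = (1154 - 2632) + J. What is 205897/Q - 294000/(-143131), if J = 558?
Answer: 14702668493/21505146488 ≈ 0.68368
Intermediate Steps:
L = -920 (L = (1154 - 2632) + 558 = -1478 + 558 = -920)
Q = -150248 (Q = (-9812 - 920)*14 = -10732*14 = -150248)
205897/Q - 294000/(-143131) = 205897/(-150248) - 294000/(-143131) = 205897*(-1/150248) - 294000*(-1/143131) = -205897/150248 + 294000/143131 = 14702668493/21505146488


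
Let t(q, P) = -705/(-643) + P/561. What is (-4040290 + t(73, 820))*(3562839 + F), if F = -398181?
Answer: -1537416813879587830/120241 ≈ -1.2786e+13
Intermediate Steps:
t(q, P) = 705/643 + P/561 (t(q, P) = -705*(-1/643) + P*(1/561) = 705/643 + P/561)
(-4040290 + t(73, 820))*(3562839 + F) = (-4040290 + (705/643 + (1/561)*820))*(3562839 - 398181) = (-4040290 + (705/643 + 820/561))*3164658 = (-4040290 + 922765/360723)*3164658 = -1457424606905/360723*3164658 = -1537416813879587830/120241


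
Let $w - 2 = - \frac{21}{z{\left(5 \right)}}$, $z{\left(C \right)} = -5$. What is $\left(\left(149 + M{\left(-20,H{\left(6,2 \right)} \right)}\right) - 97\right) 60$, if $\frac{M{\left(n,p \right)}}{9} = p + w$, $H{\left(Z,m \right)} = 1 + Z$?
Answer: $10248$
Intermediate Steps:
$w = \frac{31}{5}$ ($w = 2 - \frac{21}{-5} = 2 - - \frac{21}{5} = 2 + \frac{21}{5} = \frac{31}{5} \approx 6.2$)
$M{\left(n,p \right)} = \frac{279}{5} + 9 p$ ($M{\left(n,p \right)} = 9 \left(p + \frac{31}{5}\right) = 9 \left(\frac{31}{5} + p\right) = \frac{279}{5} + 9 p$)
$\left(\left(149 + M{\left(-20,H{\left(6,2 \right)} \right)}\right) - 97\right) 60 = \left(\left(149 + \left(\frac{279}{5} + 9 \left(1 + 6\right)\right)\right) - 97\right) 60 = \left(\left(149 + \left(\frac{279}{5} + 9 \cdot 7\right)\right) - 97\right) 60 = \left(\left(149 + \left(\frac{279}{5} + 63\right)\right) - 97\right) 60 = \left(\left(149 + \frac{594}{5}\right) - 97\right) 60 = \left(\frac{1339}{5} - 97\right) 60 = \frac{854}{5} \cdot 60 = 10248$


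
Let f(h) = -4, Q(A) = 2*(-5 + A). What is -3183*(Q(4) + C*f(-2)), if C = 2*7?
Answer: 184614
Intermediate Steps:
Q(A) = -10 + 2*A
C = 14
-3183*(Q(4) + C*f(-2)) = -3183*((-10 + 2*4) + 14*(-4)) = -3183*((-10 + 8) - 56) = -3183*(-2 - 56) = -3183*(-58) = 184614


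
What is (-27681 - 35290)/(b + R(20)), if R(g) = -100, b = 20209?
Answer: -62971/20109 ≈ -3.1315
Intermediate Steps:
(-27681 - 35290)/(b + R(20)) = (-27681 - 35290)/(20209 - 100) = -62971/20109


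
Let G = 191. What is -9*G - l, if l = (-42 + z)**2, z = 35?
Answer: -1768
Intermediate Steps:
l = 49 (l = (-42 + 35)**2 = (-7)**2 = 49)
-9*G - l = -9*191 - 1*49 = -1719 - 49 = -1768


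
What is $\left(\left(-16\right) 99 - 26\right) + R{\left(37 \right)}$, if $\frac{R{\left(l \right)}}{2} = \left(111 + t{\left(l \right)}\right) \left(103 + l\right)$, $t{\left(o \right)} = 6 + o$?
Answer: $41510$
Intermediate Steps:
$R{\left(l \right)} = 2 \left(103 + l\right) \left(117 + l\right)$ ($R{\left(l \right)} = 2 \left(111 + \left(6 + l\right)\right) \left(103 + l\right) = 2 \left(117 + l\right) \left(103 + l\right) = 2 \left(103 + l\right) \left(117 + l\right)$)
$\left(\left(-16\right) 99 - 26\right) + R{\left(37 \right)} = \left(\left(-16\right) 99 - 26\right) + \left(24102 + 2 \cdot 37^{2} + 440 \cdot 37\right) = \left(-1584 - 26\right) + \left(24102 + 2 \cdot 1369 + 16280\right) = -1610 + \left(24102 + 2738 + 16280\right) = -1610 + 43120 = 41510$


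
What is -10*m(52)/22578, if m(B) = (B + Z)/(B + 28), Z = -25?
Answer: -9/60208 ≈ -0.00014948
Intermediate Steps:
m(B) = (-25 + B)/(28 + B) (m(B) = (B - 25)/(B + 28) = (-25 + B)/(28 + B))
-10*m(52)/22578 = -10*(-25 + 52)/(28 + 52)/22578 = -10*27/80*(1/22578) = -27/8*1/22578 = -9/60208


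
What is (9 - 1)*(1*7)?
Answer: 56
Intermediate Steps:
(9 - 1)*(1*7) = 8*7 = 56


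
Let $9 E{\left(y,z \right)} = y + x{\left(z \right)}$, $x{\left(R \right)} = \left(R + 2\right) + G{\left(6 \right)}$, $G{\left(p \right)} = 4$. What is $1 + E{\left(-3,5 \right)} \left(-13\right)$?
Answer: $- \frac{95}{9} \approx -10.556$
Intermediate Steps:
$x{\left(R \right)} = 6 + R$ ($x{\left(R \right)} = \left(R + 2\right) + 4 = \left(2 + R\right) + 4 = 6 + R$)
$E{\left(y,z \right)} = \frac{2}{3} + \frac{y}{9} + \frac{z}{9}$ ($E{\left(y,z \right)} = \frac{y + \left(6 + z\right)}{9} = \frac{6 + y + z}{9} = \frac{2}{3} + \frac{y}{9} + \frac{z}{9}$)
$1 + E{\left(-3,5 \right)} \left(-13\right) = 1 + \left(\frac{2}{3} + \frac{1}{9} \left(-3\right) + \frac{1}{9} \cdot 5\right) \left(-13\right) = 1 + \left(\frac{2}{3} - \frac{1}{3} + \frac{5}{9}\right) \left(-13\right) = 1 + \frac{8}{9} \left(-13\right) = 1 - \frac{104}{9} = - \frac{95}{9}$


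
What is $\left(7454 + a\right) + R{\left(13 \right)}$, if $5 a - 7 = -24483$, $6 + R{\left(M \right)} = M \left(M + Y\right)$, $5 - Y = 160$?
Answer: $\frac{3534}{5} \approx 706.8$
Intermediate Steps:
$Y = -155$ ($Y = 5 - 160 = -155$)
$R{\left(M \right)} = -6 + M \left(-155 + M\right)$ ($R{\left(M \right)} = -6 + M \left(M - 155\right) = -6 + M \left(-155 + M\right)$)
$a = - \frac{24476}{5}$ ($a = \frac{7}{5} + \frac{1}{5} \left(-24483\right) = \frac{7}{5} - \frac{24483}{5} = - \frac{24476}{5} \approx -4895.2$)
$\left(7454 + a\right) + R{\left(13 \right)} = \left(7454 - \frac{24476}{5}\right) - \left(2021 - 169\right) = \frac{12794}{5} - 1852 = \frac{3534}{5}$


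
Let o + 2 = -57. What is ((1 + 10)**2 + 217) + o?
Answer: 279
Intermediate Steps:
o = -59 (o = -2 - 57 = -59)
((1 + 10)**2 + 217) + o = ((1 + 10)**2 + 217) - 59 = (11**2 + 217) - 59 = (121 + 217) - 59 = 338 - 59 = 279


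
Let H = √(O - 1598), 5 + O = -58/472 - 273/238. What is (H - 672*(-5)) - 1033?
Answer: 2327 + I*√6455639993/2006 ≈ 2327.0 + 40.053*I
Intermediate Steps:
O = -25155/4012 (O = -5 + (-58/472 - 273/238) = -5 + (-58*1/472 - 273*1/238) = -5 + (-29/236 - 39/34) = -5 - 5095/4012 = -25155/4012 ≈ -6.2699)
H = I*√6455639993/2006 (H = √(-25155/4012 - 1598) = √(-6436331/4012) = I*√6455639993/2006 ≈ 40.053*I)
(H - 672*(-5)) - 1033 = (I*√6455639993/2006 - 672*(-5)) - 1033 = (I*√6455639993/2006 + 3360) - 1033 = (3360 + I*√6455639993/2006) - 1033 = 2327 + I*√6455639993/2006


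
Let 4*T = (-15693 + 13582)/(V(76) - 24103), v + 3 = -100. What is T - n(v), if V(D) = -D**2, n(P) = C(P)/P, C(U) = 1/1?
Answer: 336949/12310148 ≈ 0.027372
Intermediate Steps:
C(U) = 1
v = -103 (v = -3 - 100 = -103)
n(P) = 1/P
T = 2111/119516 (T = ((-15693 + 13582)/(-1*76**2 - 24103))/4 = (-2111/(-1*5776 - 24103))/4 = (-2111/(-5776 - 24103))/4 = (-2111/(-29879))/4 = (-2111*(-1/29879))/4 = (1/4)*(2111/29879) = 2111/119516 ≈ 0.017663)
T - n(v) = 2111/119516 - 1/(-103) = 2111/119516 - 1*(-1/103) = 2111/119516 + 1/103 = 336949/12310148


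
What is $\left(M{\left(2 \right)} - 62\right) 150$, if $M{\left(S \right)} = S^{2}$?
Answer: $-8700$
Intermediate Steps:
$\left(M{\left(2 \right)} - 62\right) 150 = \left(2^{2} - 62\right) 150 = \left(4 - 62\right) 150 = \left(-58\right) 150 = -8700$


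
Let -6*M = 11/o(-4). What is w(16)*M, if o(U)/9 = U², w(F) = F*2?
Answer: -11/27 ≈ -0.40741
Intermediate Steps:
w(F) = 2*F
o(U) = 9*U²
M = -11/864 (M = -11/(6*(9*(-4)²)) = -11/(6*(9*16)) = -11/(6*144) = -⅙*11/144 = -11/864 ≈ -0.012731)
w(16)*M = (2*16)*(-11/864) = 32*(-11/864) = -11/27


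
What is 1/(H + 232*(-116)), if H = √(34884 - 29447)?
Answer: -26912/724250307 - √5437/724250307 ≈ -3.7260e-5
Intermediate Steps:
H = √5437 ≈ 73.736
1/(H + 232*(-116)) = 1/(√5437 + 232*(-116)) = 1/(√5437 - 26912) = 1/(-26912 + √5437)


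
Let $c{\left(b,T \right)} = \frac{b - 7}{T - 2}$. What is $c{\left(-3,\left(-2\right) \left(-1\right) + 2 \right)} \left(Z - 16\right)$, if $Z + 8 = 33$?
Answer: $-45$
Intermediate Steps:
$Z = 25$ ($Z = -8 + 33 = 25$)
$c{\left(b,T \right)} = \frac{-7 + b}{-2 + T}$
$c{\left(-3,\left(-2\right) \left(-1\right) + 2 \right)} \left(Z - 16\right) = \frac{-7 - 3}{-2 + \left(\left(-2\right) \left(-1\right) + 2\right)} \left(25 - 16\right) = \frac{1}{-2 + \left(2 + 2\right)} \left(-10\right) 9 = \frac{1}{-2 + 4} \left(-10\right) 9 = \frac{1}{2} \left(-10\right) 9 = \left(-5\right) 9 = -45$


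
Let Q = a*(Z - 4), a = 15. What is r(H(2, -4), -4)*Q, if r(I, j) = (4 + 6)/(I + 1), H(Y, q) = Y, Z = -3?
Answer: -350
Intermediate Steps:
r(I, j) = 10/(1 + I)
Q = -105 (Q = 15*(-3 - 4) = 15*(-7) = -105)
r(H(2, -4), -4)*Q = (10/(1 + 2))*(-105) = (10/3)*(-105) = -350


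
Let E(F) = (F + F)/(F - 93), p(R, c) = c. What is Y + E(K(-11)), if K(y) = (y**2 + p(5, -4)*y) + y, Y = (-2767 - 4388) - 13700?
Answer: -1271847/61 ≈ -20850.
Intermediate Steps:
Y = -20855 (Y = -7155 - 13700 = -20855)
K(y) = y**2 - 3*y (K(y) = (y**2 - 4*y) + y = y**2 - 3*y)
E(F) = 2*F/(-93 + F) (E(F) = (2*F)/(-93 + F) = 2*F/(-93 + F))
Y + E(K(-11)) = -20855 + 2*(-11*(-3 - 11))/(-93 - 11*(-3 - 11)) = -20855 + 2*(-11*(-14))/(-93 - 11*(-14)) = -20855 + 2*154/(-93 + 154) = -20855 + 2*154/61 = -20855 + 2*154*(1/61) = -20855 + 308/61 = -1271847/61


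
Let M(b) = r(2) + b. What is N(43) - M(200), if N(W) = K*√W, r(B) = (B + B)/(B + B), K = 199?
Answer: -201 + 199*√43 ≈ 1103.9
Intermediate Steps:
r(B) = 1 (r(B) = (2*B)/((2*B)) = (2*B)*(1/(2*B)) = 1)
M(b) = 1 + b
N(W) = 199*√W
N(43) - M(200) = 199*√43 - (1 + 200) = 199*√43 - 1*201 = 199*√43 - 201 = -201 + 199*√43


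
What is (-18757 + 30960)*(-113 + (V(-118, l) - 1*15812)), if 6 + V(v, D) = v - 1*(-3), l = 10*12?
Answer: -195809338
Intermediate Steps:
l = 120
V(v, D) = -3 + v (V(v, D) = -6 + (v - 1*(-3)) = -6 + (v + 3) = -6 + (3 + v) = -3 + v)
(-18757 + 30960)*(-113 + (V(-118, l) - 1*15812)) = (-18757 + 30960)*(-113 + ((-3 - 118) - 1*15812)) = 12203*(-113 + (-121 - 15812)) = 12203*(-113 - 15933) = 12203*(-16046) = -195809338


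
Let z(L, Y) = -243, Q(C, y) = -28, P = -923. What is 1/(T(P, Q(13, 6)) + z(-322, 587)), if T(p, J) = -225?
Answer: -1/468 ≈ -0.0021368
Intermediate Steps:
1/(T(P, Q(13, 6)) + z(-322, 587)) = 1/(-225 - 243) = 1/(-468) = -1/468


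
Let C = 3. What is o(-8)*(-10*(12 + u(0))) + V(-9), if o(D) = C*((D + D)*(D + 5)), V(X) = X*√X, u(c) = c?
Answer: -17280 - 27*I ≈ -17280.0 - 27.0*I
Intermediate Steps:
V(X) = X^(3/2)
o(D) = 6*D*(5 + D) (o(D) = 3*((D + D)*(D + 5)) = 3*((2*D)*(5 + D)) = 3*(2*D*(5 + D)) = 6*D*(5 + D))
o(-8)*(-10*(12 + u(0))) + V(-9) = (6*(-8)*(5 - 8))*(-10*(12 + 0)) + (-9)^(3/2) = (6*(-8)*(-3))*(-10*12) - 27*I = 144*(-120) - 27*I = -17280 - 27*I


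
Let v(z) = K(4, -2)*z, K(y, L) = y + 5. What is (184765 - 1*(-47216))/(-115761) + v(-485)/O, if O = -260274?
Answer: -6652591781/3347730946 ≈ -1.9872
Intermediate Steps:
K(y, L) = 5 + y
v(z) = 9*z (v(z) = (5 + 4)*z = 9*z)
(184765 - 1*(-47216))/(-115761) + v(-485)/O = (184765 - 1*(-47216))/(-115761) + (9*(-485))/(-260274) = (184765 + 47216)*(-1/115761) - 4365*(-1/260274) = 231981*(-1/115761) + 1455/86758 = -77327/38587 + 1455/86758 = -6652591781/3347730946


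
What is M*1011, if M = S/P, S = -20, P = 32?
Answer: -5055/8 ≈ -631.88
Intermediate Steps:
M = -5/8 (M = -20/32 = -20*1/32 = -5/8 ≈ -0.62500)
M*1011 = -5/8*1011 = -5055/8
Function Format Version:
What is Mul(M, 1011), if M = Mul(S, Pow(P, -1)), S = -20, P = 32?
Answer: Rational(-5055, 8) ≈ -631.88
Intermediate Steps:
M = Rational(-5, 8) (M = Mul(-20, Pow(32, -1)) = Mul(-20, Rational(1, 32)) = Rational(-5, 8) ≈ -0.62500)
Mul(M, 1011) = Mul(Rational(-5, 8), 1011) = Rational(-5055, 8)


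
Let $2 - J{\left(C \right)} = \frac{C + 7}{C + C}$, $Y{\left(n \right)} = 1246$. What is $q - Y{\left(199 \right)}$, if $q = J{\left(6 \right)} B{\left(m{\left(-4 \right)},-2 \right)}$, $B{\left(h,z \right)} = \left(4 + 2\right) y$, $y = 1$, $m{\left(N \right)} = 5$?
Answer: $- \frac{2481}{2} \approx -1240.5$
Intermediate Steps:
$B{\left(h,z \right)} = 6$ ($B{\left(h,z \right)} = \left(4 + 2\right) 1 = 6 \cdot 1 = 6$)
$J{\left(C \right)} = 2 - \frac{7 + C}{2 C}$ ($J{\left(C \right)} = 2 - \frac{C + 7}{C + C} = 2 - \frac{7 + C}{2 C}$)
$q = \frac{11}{2}$ ($q = \frac{-7 + 3 \cdot 6}{2 \cdot 6} \cdot 6 = \frac{1}{2} \cdot \frac{1}{6} \left(-7 + 18\right) 6 = \frac{1}{2} \cdot \frac{1}{6} \cdot 11 \cdot 6 = \frac{11}{12} \cdot 6 = \frac{11}{2} \approx 5.5$)
$q - Y{\left(199 \right)} = \frac{11}{2} - 1246 = - \frac{2481}{2}$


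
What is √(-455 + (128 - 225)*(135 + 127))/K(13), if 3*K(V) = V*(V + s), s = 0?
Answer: 3*I*√25869/169 ≈ 2.8551*I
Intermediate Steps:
K(V) = V²/3 (K(V) = (V*(V + 0))/3 = (V*V)/3 = V²/3)
√(-455 + (128 - 225)*(135 + 127))/K(13) = √(-455 + (128 - 225)*(135 + 127))/(((⅓)*13²)) = √(-455 - 97*262)/(((⅓)*169)) = √(-455 - 25414)/(169/3) = √(-25869)*(3/169) = (I*√25869)*(3/169) = 3*I*√25869/169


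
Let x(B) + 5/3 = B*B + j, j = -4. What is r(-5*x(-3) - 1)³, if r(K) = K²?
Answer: 22164361129/729 ≈ 3.0404e+7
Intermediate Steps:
x(B) = -17/3 + B² (x(B) = -5/3 + (B*B - 4) = -5/3 + (B² - 4) = -5/3 + (-4 + B²) = -17/3 + B²)
r(-5*x(-3) - 1)³ = ((-5*(-17/3 + (-3)²) - 1)²)³ = ((-5*(-17/3 + 9) - 1)²)³ = ((-5*10/3 - 1)²)³ = ((-50/3 - 1)²)³ = ((-53/3)²)³ = (2809/9)³ = 22164361129/729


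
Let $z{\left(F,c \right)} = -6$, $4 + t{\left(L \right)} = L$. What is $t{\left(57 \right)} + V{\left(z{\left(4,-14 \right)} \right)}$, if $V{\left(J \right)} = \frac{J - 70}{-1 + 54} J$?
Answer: $\frac{3265}{53} \approx 61.604$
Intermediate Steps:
$t{\left(L \right)} = -4 + L$
$V{\left(J \right)} = J \left(- \frac{70}{53} + \frac{J}{53}\right)$ ($V{\left(J \right)} = \frac{-70 + J}{53} J = \left(-70 + J\right) \frac{1}{53} J = \left(- \frac{70}{53} + \frac{J}{53}\right) J = J \left(- \frac{70}{53} + \frac{J}{53}\right)$)
$t{\left(57 \right)} + V{\left(z{\left(4,-14 \right)} \right)} = \left(-4 + 57\right) + \frac{1}{53} \left(-6\right) \left(-70 - 6\right) = 53 + \frac{1}{53} \left(-6\right) \left(-76\right) = 53 + \frac{456}{53} = \frac{3265}{53}$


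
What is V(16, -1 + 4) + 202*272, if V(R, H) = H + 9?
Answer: 54956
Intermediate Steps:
V(R, H) = 9 + H
V(16, -1 + 4) + 202*272 = (9 + (-1 + 4)) + 202*272 = (9 + 3) + 54944 = 12 + 54944 = 54956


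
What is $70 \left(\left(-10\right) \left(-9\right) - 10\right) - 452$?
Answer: $5148$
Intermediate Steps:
$70 \left(\left(-10\right) \left(-9\right) - 10\right) - 452 = 70 \left(90 - 10\right) - 452 = 70 \cdot 80 - 452 = 5600 - 452 = 5148$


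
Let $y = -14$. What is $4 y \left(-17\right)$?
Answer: $952$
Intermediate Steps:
$4 y \left(-17\right) = 4 \left(-14\right) \left(-17\right) = \left(-56\right) \left(-17\right) = 952$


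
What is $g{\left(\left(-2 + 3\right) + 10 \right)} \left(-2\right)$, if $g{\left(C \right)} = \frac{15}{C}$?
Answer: $- \frac{30}{11} \approx -2.7273$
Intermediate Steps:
$g{\left(\left(-2 + 3\right) + 10 \right)} \left(-2\right) = \frac{15}{\left(-2 + 3\right) + 10} \left(-2\right) = \frac{15}{1 + 10} \left(-2\right) = \frac{15}{11} \left(-2\right) = - \frac{30}{11}$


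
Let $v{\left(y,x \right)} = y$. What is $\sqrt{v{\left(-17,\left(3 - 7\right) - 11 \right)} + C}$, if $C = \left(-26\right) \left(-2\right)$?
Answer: $\sqrt{35} \approx 5.9161$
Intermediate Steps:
$C = 52$
$\sqrt{v{\left(-17,\left(3 - 7\right) - 11 \right)} + C} = \sqrt{-17 + 52} = \sqrt{35}$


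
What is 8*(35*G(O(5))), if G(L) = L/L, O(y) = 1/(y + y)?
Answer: 280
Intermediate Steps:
O(y) = 1/(2*y)
G(L) = 1
8*(35*G(O(5))) = 8*(35*1) = 8*35 = 280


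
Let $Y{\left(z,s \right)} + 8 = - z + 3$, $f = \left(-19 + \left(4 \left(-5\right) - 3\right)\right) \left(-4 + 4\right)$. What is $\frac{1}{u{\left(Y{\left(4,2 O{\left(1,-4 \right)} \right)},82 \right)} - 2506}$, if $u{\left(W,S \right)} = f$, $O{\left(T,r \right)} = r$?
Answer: $- \frac{1}{2506} \approx -0.00039904$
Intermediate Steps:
$f = 0$ ($f = \left(-19 - 23\right) 0 = \left(-42\right) 0 = 0$)
$Y{\left(z,s \right)} = -5 - z$ ($Y{\left(z,s \right)} = -8 - \left(-3 + z\right) = -5 - z$)
$u{\left(W,S \right)} = 0$
$\frac{1}{u{\left(Y{\left(4,2 O{\left(1,-4 \right)} \right)},82 \right)} - 2506} = \frac{1}{0 - 2506} = \frac{1}{-2506} = - \frac{1}{2506}$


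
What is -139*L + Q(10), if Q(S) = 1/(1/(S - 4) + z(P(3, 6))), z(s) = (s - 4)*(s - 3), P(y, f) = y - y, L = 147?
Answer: -1491603/73 ≈ -20433.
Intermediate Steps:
P(y, f) = 0
z(s) = (-4 + s)*(-3 + s)
Q(S) = 1/(12 + 1/(-4 + S)) (Q(S) = 1/(1/(S - 4) + (12 + 0² - 7*0)) = 1/(1/(-4 + S) + (12 + 0 + 0)) = 1/(1/(-4 + S) + 12) = 1/(12 + 1/(-4 + S)))
-139*L + Q(10) = -139*147 + (-4 + 10)/(-47 + 12*10) = -20433 + 6/(-47 + 120) = -20433 + 6/73 = -1491603/73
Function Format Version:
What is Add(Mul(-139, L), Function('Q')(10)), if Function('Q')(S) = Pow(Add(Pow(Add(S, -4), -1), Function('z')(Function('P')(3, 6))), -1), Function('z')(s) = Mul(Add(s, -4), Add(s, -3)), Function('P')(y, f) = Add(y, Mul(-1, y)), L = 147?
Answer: Rational(-1491603, 73) ≈ -20433.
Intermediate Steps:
Function('P')(y, f) = 0
Function('z')(s) = Mul(Add(-4, s), Add(-3, s))
Function('Q')(S) = Pow(Add(12, Pow(Add(-4, S), -1)), -1) (Function('Q')(S) = Pow(Add(Pow(Add(S, -4), -1), Add(12, Pow(0, 2), Mul(-7, 0))), -1) = Pow(Add(Pow(Add(-4, S), -1), Add(12, 0, 0)), -1) = Pow(Add(Pow(Add(-4, S), -1), 12), -1) = Pow(Add(12, Pow(Add(-4, S), -1)), -1))
Add(Mul(-139, L), Function('Q')(10)) = Add(Mul(-139, 147), Mul(Pow(Add(-47, Mul(12, 10)), -1), Add(-4, 10))) = Add(-20433, Mul(Pow(Add(-47, 120), -1), 6)) = Add(-20433, Mul(Pow(73, -1), 6)) = Add(-20433, Mul(Rational(1, 73), 6)) = Add(-20433, Rational(6, 73)) = Rational(-1491603, 73)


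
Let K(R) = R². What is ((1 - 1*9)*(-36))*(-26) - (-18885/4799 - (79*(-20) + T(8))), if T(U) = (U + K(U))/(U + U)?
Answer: -86953703/9598 ≈ -9059.6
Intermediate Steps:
T(U) = (U + U²)/(2*U) (T(U) = (U + U²)/(U + U) = (U + U²)/((2*U)) = (U + U²)*(1/(2*U)) = (U + U²)/(2*U))
((1 - 1*9)*(-36))*(-26) - (-18885/4799 - (79*(-20) + T(8))) = ((1 - 1*9)*(-36))*(-26) - (-18885/4799 - (79*(-20) + (½ + (½)*8))) = ((1 - 9)*(-36))*(-26) - (-18885*1/4799 - (-1580 + (½ + 4))) = -8*(-36)*(-26) - (-18885/4799 - (-1580 + 9/2)) = 288*(-26) - (-18885/4799 - 1*(-3151/2)) = -7488 - (-18885/4799 + 3151/2) = -7488 - 1*15083879/9598 = -7488 - 15083879/9598 = -86953703/9598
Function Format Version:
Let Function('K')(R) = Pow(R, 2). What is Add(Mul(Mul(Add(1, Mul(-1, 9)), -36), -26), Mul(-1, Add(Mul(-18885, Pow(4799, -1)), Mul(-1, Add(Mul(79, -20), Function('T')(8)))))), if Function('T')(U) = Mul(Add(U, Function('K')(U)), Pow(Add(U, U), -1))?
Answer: Rational(-86953703, 9598) ≈ -9059.6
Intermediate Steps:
Function('T')(U) = Mul(Rational(1, 2), Pow(U, -1), Add(U, Pow(U, 2))) (Function('T')(U) = Mul(Add(U, Pow(U, 2)), Pow(Add(U, U), -1)) = Mul(Add(U, Pow(U, 2)), Pow(Mul(2, U), -1)) = Mul(Add(U, Pow(U, 2)), Mul(Rational(1, 2), Pow(U, -1))) = Mul(Rational(1, 2), Pow(U, -1), Add(U, Pow(U, 2))))
Add(Mul(Mul(Add(1, Mul(-1, 9)), -36), -26), Mul(-1, Add(Mul(-18885, Pow(4799, -1)), Mul(-1, Add(Mul(79, -20), Function('T')(8)))))) = Add(Mul(Mul(Add(1, Mul(-1, 9)), -36), -26), Mul(-1, Add(Mul(-18885, Pow(4799, -1)), Mul(-1, Add(Mul(79, -20), Add(Rational(1, 2), Mul(Rational(1, 2), 8))))))) = Add(Mul(Mul(Add(1, -9), -36), -26), Mul(-1, Add(Mul(-18885, Rational(1, 4799)), Mul(-1, Add(-1580, Add(Rational(1, 2), 4)))))) = Add(Mul(Mul(-8, -36), -26), Mul(-1, Add(Rational(-18885, 4799), Mul(-1, Add(-1580, Rational(9, 2)))))) = Add(Mul(288, -26), Mul(-1, Add(Rational(-18885, 4799), Mul(-1, Rational(-3151, 2))))) = Add(-7488, Mul(-1, Add(Rational(-18885, 4799), Rational(3151, 2)))) = Add(-7488, Mul(-1, Rational(15083879, 9598))) = Add(-7488, Rational(-15083879, 9598)) = Rational(-86953703, 9598)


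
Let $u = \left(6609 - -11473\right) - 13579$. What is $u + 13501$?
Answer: $18004$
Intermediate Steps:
$u = 4503$ ($u = \left(6609 + 11473\right) - 13579 = 18082 - 13579 = 4503$)
$u + 13501 = 4503 + 13501 = 18004$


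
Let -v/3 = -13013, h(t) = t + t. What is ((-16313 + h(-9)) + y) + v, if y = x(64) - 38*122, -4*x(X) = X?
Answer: 18056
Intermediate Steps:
h(t) = 2*t
x(X) = -X/4
v = 39039 (v = -3*(-13013) = 39039)
y = -4652 (y = -¼*64 - 38*122 = -16 - 4636 = -4652)
((-16313 + h(-9)) + y) + v = ((-16313 + 2*(-9)) - 4652) + 39039 = ((-16313 - 18) - 4652) + 39039 = (-16331 - 4652) + 39039 = -20983 + 39039 = 18056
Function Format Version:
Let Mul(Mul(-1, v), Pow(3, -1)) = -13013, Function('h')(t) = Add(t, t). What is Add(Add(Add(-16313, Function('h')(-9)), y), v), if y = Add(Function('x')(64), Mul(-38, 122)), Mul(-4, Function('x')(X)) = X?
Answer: 18056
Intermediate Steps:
Function('h')(t) = Mul(2, t)
Function('x')(X) = Mul(Rational(-1, 4), X)
v = 39039 (v = Mul(-3, -13013) = 39039)
y = -4652 (y = Add(Mul(Rational(-1, 4), 64), Mul(-38, 122)) = Add(-16, -4636) = -4652)
Add(Add(Add(-16313, Function('h')(-9)), y), v) = Add(Add(Add(-16313, Mul(2, -9)), -4652), 39039) = Add(Add(Add(-16313, -18), -4652), 39039) = Add(Add(-16331, -4652), 39039) = Add(-20983, 39039) = 18056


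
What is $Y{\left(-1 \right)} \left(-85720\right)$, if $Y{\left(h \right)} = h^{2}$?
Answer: $-85720$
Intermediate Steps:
$Y{\left(-1 \right)} \left(-85720\right) = \left(-1\right)^{2} \left(-85720\right) = 1 \left(-85720\right) = -85720$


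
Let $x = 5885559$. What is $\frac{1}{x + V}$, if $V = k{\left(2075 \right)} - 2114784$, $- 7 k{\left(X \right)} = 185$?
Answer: $\frac{7}{26395240} \approx 2.652 \cdot 10^{-7}$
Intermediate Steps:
$k{\left(X \right)} = - \frac{185}{7}$ ($k{\left(X \right)} = \left(- \frac{1}{7}\right) 185 = - \frac{185}{7}$)
$V = - \frac{14803673}{7}$ ($V = - \frac{185}{7} - 2114784 = - \frac{14803673}{7} \approx -2.1148 \cdot 10^{6}$)
$\frac{1}{x + V} = \frac{1}{5885559 - \frac{14803673}{7}} = \frac{1}{\frac{26395240}{7}} = \frac{7}{26395240}$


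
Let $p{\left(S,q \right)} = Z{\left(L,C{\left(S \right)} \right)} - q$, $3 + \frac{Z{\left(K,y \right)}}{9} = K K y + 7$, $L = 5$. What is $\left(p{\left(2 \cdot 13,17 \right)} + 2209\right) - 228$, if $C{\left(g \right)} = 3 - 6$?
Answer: $1325$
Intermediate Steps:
$C{\left(g \right)} = -3$ ($C{\left(g \right)} = 3 - 6 = -3$)
$Z{\left(K,y \right)} = 36 + 9 y K^{2}$ ($Z{\left(K,y \right)} = -27 + 9 \left(K K y + 7\right) = -27 + 9 \left(K^{2} y + 7\right) = -27 + 9 \left(y K^{2} + 7\right) = -27 + 9 \left(7 + y K^{2}\right) = -27 + \left(63 + 9 y K^{2}\right) = 36 + 9 y K^{2}$)
$p{\left(S,q \right)} = -639 - q$ ($p{\left(S,q \right)} = \left(36 + 9 \left(-3\right) 5^{2}\right) - q = \left(36 + 9 \left(-3\right) 25\right) - q = \left(36 - 675\right) - q = -639 - q$)
$\left(p{\left(2 \cdot 13,17 \right)} + 2209\right) - 228 = \left(\left(-639 - 17\right) + 2209\right) - 228 = \left(-656 + 2209\right) - 228 = 1553 - 228 = 1325$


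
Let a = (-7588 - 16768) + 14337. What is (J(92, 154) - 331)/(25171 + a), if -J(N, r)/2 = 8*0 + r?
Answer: -639/15152 ≈ -0.042173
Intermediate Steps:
a = -10019 (a = -24356 + 14337 = -10019)
J(N, r) = -2*r (J(N, r) = -2*(8*0 + r) = -2*(0 + r) = -2*r)
(J(92, 154) - 331)/(25171 + a) = (-2*154 - 331)/(25171 - 10019) = (-308 - 331)/15152 = -639*1/15152 = -639/15152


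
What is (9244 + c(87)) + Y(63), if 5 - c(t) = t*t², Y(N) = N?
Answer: -649191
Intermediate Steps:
c(t) = 5 - t³ (c(t) = 5 - t*t² = 5 - t³)
(9244 + c(87)) + Y(63) = (9244 + (5 - 1*87³)) + 63 = (9244 + (5 - 1*658503)) + 63 = (9244 + (5 - 658503)) + 63 = (9244 - 658498) + 63 = -649254 + 63 = -649191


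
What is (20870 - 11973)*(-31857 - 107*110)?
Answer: -388149419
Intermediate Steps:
(20870 - 11973)*(-31857 - 107*110) = 8897*(-31857 - 11770) = 8897*(-43627) = -388149419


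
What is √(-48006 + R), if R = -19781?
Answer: I*√67787 ≈ 260.36*I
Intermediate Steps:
√(-48006 + R) = √(-48006 - 19781) = √(-67787) = I*√67787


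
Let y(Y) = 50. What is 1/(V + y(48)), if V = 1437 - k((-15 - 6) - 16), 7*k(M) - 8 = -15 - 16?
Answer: 7/10432 ≈ 0.00067101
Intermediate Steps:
k(M) = -23/7 (k(M) = 8/7 + (-15 - 16)/7 = 8/7 + (1/7)*(-31) = 8/7 - 31/7 = -23/7)
V = 10082/7 (V = 1437 - 1*(-23/7) = 1437 + 23/7 = 10082/7 ≈ 1440.3)
1/(V + y(48)) = 1/(10082/7 + 50) = 1/(10432/7) = 7/10432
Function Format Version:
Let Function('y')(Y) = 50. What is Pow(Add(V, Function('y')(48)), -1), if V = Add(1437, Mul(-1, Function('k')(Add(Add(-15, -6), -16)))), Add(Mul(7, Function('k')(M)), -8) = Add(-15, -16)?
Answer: Rational(7, 10432) ≈ 0.00067101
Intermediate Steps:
Function('k')(M) = Rational(-23, 7) (Function('k')(M) = Add(Rational(8, 7), Mul(Rational(1, 7), Add(-15, -16))) = Add(Rational(8, 7), Mul(Rational(1, 7), -31)) = Add(Rational(8, 7), Rational(-31, 7)) = Rational(-23, 7))
V = Rational(10082, 7) (V = Add(1437, Mul(-1, Rational(-23, 7))) = Add(1437, Rational(23, 7)) = Rational(10082, 7) ≈ 1440.3)
Pow(Add(V, Function('y')(48)), -1) = Pow(Add(Rational(10082, 7), 50), -1) = Pow(Rational(10432, 7), -1) = Rational(7, 10432)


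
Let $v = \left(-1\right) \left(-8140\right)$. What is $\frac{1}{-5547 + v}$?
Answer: $\frac{1}{2593} \approx 0.00038565$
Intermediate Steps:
$v = 8140$
$\frac{1}{-5547 + v} = \frac{1}{-5547 + 8140} = \frac{1}{2593}$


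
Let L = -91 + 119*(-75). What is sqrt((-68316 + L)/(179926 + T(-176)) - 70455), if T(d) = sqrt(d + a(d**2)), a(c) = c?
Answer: I*sqrt(70455 + 77332/(179926 + 20*sqrt(77))) ≈ 265.43*I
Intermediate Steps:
L = -9016 (L = -91 - 8925 = -9016)
T(d) = sqrt(d + d**2)
sqrt((-68316 + L)/(179926 + T(-176)) - 70455) = sqrt((-68316 - 9016)/(179926 + sqrt(-176*(1 - 176))) - 70455) = sqrt(-77332/(179926 + sqrt(-176*(-175))) - 70455) = sqrt(-77332/(179926 + sqrt(30800)) - 70455) = sqrt(-77332/(179926 + 20*sqrt(77)) - 70455) = sqrt(-70455 - 77332/(179926 + 20*sqrt(77)))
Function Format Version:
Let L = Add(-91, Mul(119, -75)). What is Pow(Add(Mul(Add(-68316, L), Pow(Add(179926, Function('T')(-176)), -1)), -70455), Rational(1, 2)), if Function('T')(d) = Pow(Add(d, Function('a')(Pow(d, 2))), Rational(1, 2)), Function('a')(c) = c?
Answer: Mul(I, Pow(Add(70455, Mul(77332, Pow(Add(179926, Mul(20, Pow(77, Rational(1, 2)))), -1))), Rational(1, 2))) ≈ Mul(265.43, I)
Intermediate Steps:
L = -9016 (L = Add(-91, -8925) = -9016)
Function('T')(d) = Pow(Add(d, Pow(d, 2)), Rational(1, 2))
Pow(Add(Mul(Add(-68316, L), Pow(Add(179926, Function('T')(-176)), -1)), -70455), Rational(1, 2)) = Pow(Add(Mul(Add(-68316, -9016), Pow(Add(179926, Pow(Mul(-176, Add(1, -176)), Rational(1, 2))), -1)), -70455), Rational(1, 2)) = Pow(Add(Mul(-77332, Pow(Add(179926, Pow(Mul(-176, -175), Rational(1, 2))), -1)), -70455), Rational(1, 2)) = Pow(Add(Mul(-77332, Pow(Add(179926, Pow(30800, Rational(1, 2))), -1)), -70455), Rational(1, 2)) = Pow(Add(Mul(-77332, Pow(Add(179926, Mul(20, Pow(77, Rational(1, 2)))), -1)), -70455), Rational(1, 2)) = Pow(Add(-70455, Mul(-77332, Pow(Add(179926, Mul(20, Pow(77, Rational(1, 2)))), -1))), Rational(1, 2))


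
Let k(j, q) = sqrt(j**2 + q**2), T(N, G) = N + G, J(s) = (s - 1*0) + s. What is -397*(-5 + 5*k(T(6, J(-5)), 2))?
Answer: 1985 - 3970*sqrt(5) ≈ -6892.2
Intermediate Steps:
J(s) = 2*s (J(s) = (s + 0) + s = s + s = 2*s)
T(N, G) = G + N
-397*(-5 + 5*k(T(6, J(-5)), 2)) = -397*(-5 + 5*sqrt((2*(-5) + 6)**2 + 2**2)) = -397*(-5 + 5*sqrt((-10 + 6)**2 + 4)) = -397*(-5 + 5*sqrt((-4)**2 + 4)) = -397*(-5 + 5*sqrt(16 + 4)) = -397*(-5 + 5*sqrt(20)) = -397*(-5 + 5*(2*sqrt(5))) = -397*(-5 + 10*sqrt(5)) = 1985 - 3970*sqrt(5)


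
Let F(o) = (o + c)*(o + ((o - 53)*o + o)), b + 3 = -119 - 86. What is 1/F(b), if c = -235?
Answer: -1/23865296 ≈ -4.1902e-8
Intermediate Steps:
b = -208 (b = -3 + (-119 - 86) = -3 - 205 = -208)
F(o) = (-235 + o)*(2*o + o*(-53 + o)) (F(o) = (o - 235)*(o + ((o - 53)*o + o)) = (-235 + o)*(o + ((-53 + o)*o + o)) = (-235 + o)*(o + (o*(-53 + o) + o)) = (-235 + o)*(o + (o + o*(-53 + o))) = (-235 + o)*(2*o + o*(-53 + o)))
1/F(b) = 1/(-208*(11985 + (-208)² - 286*(-208))) = 1/(-208*(11985 + 43264 + 59488)) = 1/(-208*114737) = 1/(-23865296) = -1/23865296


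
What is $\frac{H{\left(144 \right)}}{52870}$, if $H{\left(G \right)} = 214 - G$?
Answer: $\frac{7}{5287} \approx 0.001324$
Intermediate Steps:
$\frac{H{\left(144 \right)}}{52870} = \frac{214 - 144}{52870} = \left(214 - 144\right) \frac{1}{52870} = 70 \cdot \frac{1}{52870} = \frac{7}{5287}$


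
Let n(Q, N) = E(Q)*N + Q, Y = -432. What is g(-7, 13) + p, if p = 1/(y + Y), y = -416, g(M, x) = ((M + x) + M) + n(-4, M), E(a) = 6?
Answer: -39857/848 ≈ -47.001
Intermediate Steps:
n(Q, N) = Q + 6*N (n(Q, N) = 6*N + Q = Q + 6*N)
g(M, x) = -4 + x + 8*M (g(M, x) = ((M + x) + M) + (-4 + 6*M) = (x + 2*M) + (-4 + 6*M) = -4 + x + 8*M)
p = -1/848 (p = 1/(-416 - 432) = 1/(-848) = -1/848 ≈ -0.0011792)
g(-7, 13) + p = (-4 + 13 + 8*(-7)) - 1/848 = (-4 + 13 - 56) - 1/848 = -47 - 1/848 = -39857/848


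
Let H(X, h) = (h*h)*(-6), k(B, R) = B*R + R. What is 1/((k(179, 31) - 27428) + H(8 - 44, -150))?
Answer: -1/156848 ≈ -6.3756e-6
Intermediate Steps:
k(B, R) = R + B*R
H(X, h) = -6*h² (H(X, h) = h²*(-6) = -6*h²)
1/((k(179, 31) - 27428) + H(8 - 44, -150)) = 1/((31*(1 + 179) - 27428) - 6*(-150)²) = 1/((31*180 - 27428) - 6*22500) = 1/((5580 - 27428) - 135000) = 1/(-21848 - 135000) = 1/(-156848) = -1/156848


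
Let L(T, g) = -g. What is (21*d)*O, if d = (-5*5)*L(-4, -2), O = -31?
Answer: 32550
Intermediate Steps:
d = -50 (d = (-5*5)*(-1*(-2)) = -25*2 = -50)
(21*d)*O = (21*(-50))*(-31) = -1050*(-31) = 32550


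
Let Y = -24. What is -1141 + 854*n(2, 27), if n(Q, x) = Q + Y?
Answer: -19929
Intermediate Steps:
n(Q, x) = -24 + Q (n(Q, x) = Q - 24 = -24 + Q)
-1141 + 854*n(2, 27) = -1141 + 854*(-24 + 2) = -1141 + 854*(-22) = -1141 - 18788 = -19929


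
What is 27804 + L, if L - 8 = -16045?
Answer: 11767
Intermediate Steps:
L = -16037 (L = 8 - 16045 = -16037)
27804 + L = 27804 - 16037 = 11767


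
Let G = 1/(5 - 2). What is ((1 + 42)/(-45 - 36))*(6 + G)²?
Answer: -15523/729 ≈ -21.294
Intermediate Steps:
G = ⅓ (G = 1/3 = ⅓ ≈ 0.33333)
((1 + 42)/(-45 - 36))*(6 + G)² = ((1 + 42)/(-45 - 36))*(6 + ⅓)² = (43/(-81))*(19/3)² = (43*(-1/81))*(361/9) = -43/81*361/9 = -15523/729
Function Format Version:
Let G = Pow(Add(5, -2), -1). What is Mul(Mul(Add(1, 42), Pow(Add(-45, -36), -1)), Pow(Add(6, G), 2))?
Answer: Rational(-15523, 729) ≈ -21.294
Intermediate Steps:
G = Rational(1, 3) (G = Pow(3, -1) = Rational(1, 3) ≈ 0.33333)
Mul(Mul(Add(1, 42), Pow(Add(-45, -36), -1)), Pow(Add(6, G), 2)) = Mul(Mul(Add(1, 42), Pow(Add(-45, -36), -1)), Pow(Add(6, Rational(1, 3)), 2)) = Mul(Mul(43, Pow(-81, -1)), Pow(Rational(19, 3), 2)) = Mul(Mul(43, Rational(-1, 81)), Rational(361, 9)) = Mul(Rational(-43, 81), Rational(361, 9)) = Rational(-15523, 729)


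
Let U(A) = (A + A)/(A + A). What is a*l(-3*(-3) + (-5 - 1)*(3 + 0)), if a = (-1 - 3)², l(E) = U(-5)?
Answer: 16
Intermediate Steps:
U(A) = 1 (U(A) = (2*A)/((2*A)) = (2*A)*(1/(2*A)) = 1)
l(E) = 1
a = 16 (a = (-4)² = 16)
a*l(-3*(-3) + (-5 - 1)*(3 + 0)) = 16*1 = 16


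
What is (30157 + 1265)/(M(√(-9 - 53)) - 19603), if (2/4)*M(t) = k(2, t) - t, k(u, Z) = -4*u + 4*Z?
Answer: -616468218/384907393 - 188532*I*√62/384907393 ≈ -1.6016 - 0.0038568*I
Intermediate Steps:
M(t) = -16 + 6*t (M(t) = 2*((-4*2 + 4*t) - t) = 2*((-8 + 4*t) - t) = 2*(-8 + 3*t) = -16 + 6*t)
(30157 + 1265)/(M(√(-9 - 53)) - 19603) = (30157 + 1265)/((-16 + 6*√(-9 - 53)) - 19603) = 31422/((-16 + 6*√(-62)) - 19603) = 31422/((-16 + 6*(I*√62)) - 19603) = 31422/((-16 + 6*I*√62) - 19603) = 31422/(-19619 + 6*I*√62)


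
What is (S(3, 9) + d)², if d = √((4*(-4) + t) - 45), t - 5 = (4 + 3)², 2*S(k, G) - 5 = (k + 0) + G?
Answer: 261/4 + 17*I*√7 ≈ 65.25 + 44.978*I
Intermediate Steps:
S(k, G) = 5/2 + G/2 + k/2 (S(k, G) = 5/2 + ((k + 0) + G)/2 = 5/2 + (k + G)/2 = 5/2 + (G + k)/2 = 5/2 + (G/2 + k/2) = 5/2 + G/2 + k/2)
t = 54 (t = 5 + (4 + 3)² = 5 + 7² = 5 + 49 = 54)
d = I*√7 (d = √((4*(-4) + 54) - 45) = √((-16 + 54) - 45) = √(38 - 45) = √(-7) = I*√7 ≈ 2.6458*I)
(S(3, 9) + d)² = ((5/2 + (½)*9 + (½)*3) + I*√7)² = ((5/2 + 9/2 + 3/2) + I*√7)² = (17/2 + I*√7)²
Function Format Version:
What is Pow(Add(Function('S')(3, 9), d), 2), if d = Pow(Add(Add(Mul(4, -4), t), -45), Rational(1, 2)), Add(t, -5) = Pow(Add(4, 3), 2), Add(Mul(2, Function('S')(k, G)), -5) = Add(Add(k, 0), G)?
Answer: Add(Rational(261, 4), Mul(17, I, Pow(7, Rational(1, 2)))) ≈ Add(65.250, Mul(44.978, I))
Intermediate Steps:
Function('S')(k, G) = Add(Rational(5, 2), Mul(Rational(1, 2), G), Mul(Rational(1, 2), k)) (Function('S')(k, G) = Add(Rational(5, 2), Mul(Rational(1, 2), Add(Add(k, 0), G))) = Add(Rational(5, 2), Mul(Rational(1, 2), Add(k, G))) = Add(Rational(5, 2), Mul(Rational(1, 2), Add(G, k))) = Add(Rational(5, 2), Add(Mul(Rational(1, 2), G), Mul(Rational(1, 2), k))) = Add(Rational(5, 2), Mul(Rational(1, 2), G), Mul(Rational(1, 2), k)))
t = 54 (t = Add(5, Pow(Add(4, 3), 2)) = Add(5, Pow(7, 2)) = Add(5, 49) = 54)
d = Mul(I, Pow(7, Rational(1, 2))) (d = Pow(Add(Add(Mul(4, -4), 54), -45), Rational(1, 2)) = Pow(Add(Add(-16, 54), -45), Rational(1, 2)) = Pow(Add(38, -45), Rational(1, 2)) = Pow(-7, Rational(1, 2)) = Mul(I, Pow(7, Rational(1, 2))) ≈ Mul(2.6458, I))
Pow(Add(Function('S')(3, 9), d), 2) = Pow(Add(Add(Rational(5, 2), Mul(Rational(1, 2), 9), Mul(Rational(1, 2), 3)), Mul(I, Pow(7, Rational(1, 2)))), 2) = Pow(Add(Add(Rational(5, 2), Rational(9, 2), Rational(3, 2)), Mul(I, Pow(7, Rational(1, 2)))), 2) = Pow(Add(Rational(17, 2), Mul(I, Pow(7, Rational(1, 2)))), 2)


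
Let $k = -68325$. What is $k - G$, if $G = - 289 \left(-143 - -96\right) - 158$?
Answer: $-81750$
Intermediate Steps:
$G = 13425$ ($G = - 289 \left(-143 + 96\right) - 158 = \left(-289\right) \left(-47\right) - 158 = 13583 - 158 = 13425$)
$k - G = -68325 - 13425 = -81750$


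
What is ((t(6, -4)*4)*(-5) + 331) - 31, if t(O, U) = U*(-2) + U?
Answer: 220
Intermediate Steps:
t(O, U) = -U (t(O, U) = -2*U + U = -U)
((t(6, -4)*4)*(-5) + 331) - 31 = ((-1*(-4)*4)*(-5) + 331) - 31 = ((4*4)*(-5) + 331) - 31 = (16*(-5) + 331) - 31 = (-80 + 331) - 31 = 251 - 31 = 220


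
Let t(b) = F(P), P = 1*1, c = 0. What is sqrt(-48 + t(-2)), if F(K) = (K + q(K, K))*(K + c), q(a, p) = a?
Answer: I*sqrt(46) ≈ 6.7823*I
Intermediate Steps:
P = 1
F(K) = 2*K**2 (F(K) = (K + K)*(K + 0) = (2*K)*K = 2*K**2)
t(b) = 2 (t(b) = 2*1**2 = 2*1 = 2)
sqrt(-48 + t(-2)) = sqrt(-48 + 2) = sqrt(-46) = I*sqrt(46)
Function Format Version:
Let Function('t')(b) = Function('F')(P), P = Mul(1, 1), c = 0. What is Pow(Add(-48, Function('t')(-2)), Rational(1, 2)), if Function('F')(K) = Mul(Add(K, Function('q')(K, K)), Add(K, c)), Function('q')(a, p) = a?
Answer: Mul(I, Pow(46, Rational(1, 2))) ≈ Mul(6.7823, I)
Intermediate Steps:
P = 1
Function('F')(K) = Mul(2, Pow(K, 2)) (Function('F')(K) = Mul(Add(K, K), Add(K, 0)) = Mul(Mul(2, K), K) = Mul(2, Pow(K, 2)))
Function('t')(b) = 2 (Function('t')(b) = Mul(2, Pow(1, 2)) = Mul(2, 1) = 2)
Pow(Add(-48, Function('t')(-2)), Rational(1, 2)) = Pow(Add(-48, 2), Rational(1, 2)) = Pow(-46, Rational(1, 2)) = Mul(I, Pow(46, Rational(1, 2)))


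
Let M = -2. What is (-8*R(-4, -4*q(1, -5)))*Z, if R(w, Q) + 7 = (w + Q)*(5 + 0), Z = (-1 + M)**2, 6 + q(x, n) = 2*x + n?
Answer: -11016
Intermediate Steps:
q(x, n) = -6 + n + 2*x (q(x, n) = -6 + (2*x + n) = -6 + (n + 2*x) = -6 + n + 2*x)
Z = 9 (Z = (-1 - 2)**2 = (-3)**2 = 9)
R(w, Q) = -7 + 5*Q + 5*w (R(w, Q) = -7 + (w + Q)*(5 + 0) = -7 + (Q + w)*5 = -7 + (5*Q + 5*w) = -7 + 5*Q + 5*w)
(-8*R(-4, -4*q(1, -5)))*Z = -8*(-7 + 5*(-4*(-6 - 5 + 2*1)) + 5*(-4))*9 = -8*(-7 + 5*(-4*(-6 - 5 + 2)) - 20)*9 = -8*(-7 + 5*(-4*(-9)) - 20)*9 = -8*(-7 + 5*36 - 20)*9 = -8*(-7 + 180 - 20)*9 = -8*153*9 = -1224*9 = -11016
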